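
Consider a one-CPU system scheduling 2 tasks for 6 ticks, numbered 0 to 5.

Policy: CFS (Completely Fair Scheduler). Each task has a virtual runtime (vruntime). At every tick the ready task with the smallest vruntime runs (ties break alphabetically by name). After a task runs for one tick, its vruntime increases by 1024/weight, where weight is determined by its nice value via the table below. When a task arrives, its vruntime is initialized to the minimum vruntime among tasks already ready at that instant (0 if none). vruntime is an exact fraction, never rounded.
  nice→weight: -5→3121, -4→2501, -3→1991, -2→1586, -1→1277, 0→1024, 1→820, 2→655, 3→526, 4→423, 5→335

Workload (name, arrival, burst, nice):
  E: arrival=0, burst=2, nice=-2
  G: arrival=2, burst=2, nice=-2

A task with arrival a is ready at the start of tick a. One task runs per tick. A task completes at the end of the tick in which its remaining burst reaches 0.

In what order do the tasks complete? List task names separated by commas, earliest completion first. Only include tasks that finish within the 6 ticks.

completion order = E, G

t=0: vr[E=0] → run E
t=1: vr[E=512/793] → run E
t=2: vr[G=0] → run G
t=3: vr[G=512/793] → run G
t=4: (idle)
t=5: (idle)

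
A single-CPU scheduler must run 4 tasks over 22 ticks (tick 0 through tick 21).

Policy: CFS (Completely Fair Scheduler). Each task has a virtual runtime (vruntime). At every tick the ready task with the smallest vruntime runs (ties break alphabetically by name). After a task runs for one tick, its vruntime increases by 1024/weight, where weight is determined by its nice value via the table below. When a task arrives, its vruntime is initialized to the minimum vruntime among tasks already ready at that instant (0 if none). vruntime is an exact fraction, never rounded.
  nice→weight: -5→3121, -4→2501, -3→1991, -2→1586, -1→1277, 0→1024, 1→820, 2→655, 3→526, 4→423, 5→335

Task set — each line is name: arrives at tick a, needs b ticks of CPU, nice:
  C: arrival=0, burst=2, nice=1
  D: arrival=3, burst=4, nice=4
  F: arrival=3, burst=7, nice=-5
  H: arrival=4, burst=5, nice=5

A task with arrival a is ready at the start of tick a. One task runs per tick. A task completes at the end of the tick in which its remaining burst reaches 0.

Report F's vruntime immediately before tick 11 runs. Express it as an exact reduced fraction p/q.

t=0: vr[C=0] → run C
t=1: vr[C=256/205] → run C
t=2: (idle)
t=3: vr[D=0 F=0] → run D
t=4: vr[D=1024/423 F=0 H=0] → run F
t=5: vr[D=1024/423 F=1024/3121 H=0] → run H
t=6: vr[D=1024/423 F=1024/3121 H=1024/335] → run F
t=7: vr[D=1024/423 F=2048/3121 H=1024/335] → run F
t=8: vr[D=1024/423 F=3072/3121 H=1024/335] → run F
t=9: vr[D=1024/423 F=4096/3121 H=1024/335] → run F
t=10: vr[D=1024/423 F=5120/3121 H=1024/335] → run F
t=11: vr[D=1024/423 F=6144/3121 H=1024/335] → run F
t=12: vr[D=1024/423 H=1024/335] → run D
t=13: vr[D=2048/423 H=1024/335] → run H
t=14: vr[D=2048/423 H=2048/335] → run D
t=15: vr[D=1024/141 H=2048/335] → run H
t=16: vr[D=1024/141 H=3072/335] → run D
t=17: vr[H=3072/335] → run H
t=18: vr[H=4096/335] → run H
t=19: (idle)
t=20: (idle)
t=21: (idle)

vruntime(F, start of tick 11) = 6144/3121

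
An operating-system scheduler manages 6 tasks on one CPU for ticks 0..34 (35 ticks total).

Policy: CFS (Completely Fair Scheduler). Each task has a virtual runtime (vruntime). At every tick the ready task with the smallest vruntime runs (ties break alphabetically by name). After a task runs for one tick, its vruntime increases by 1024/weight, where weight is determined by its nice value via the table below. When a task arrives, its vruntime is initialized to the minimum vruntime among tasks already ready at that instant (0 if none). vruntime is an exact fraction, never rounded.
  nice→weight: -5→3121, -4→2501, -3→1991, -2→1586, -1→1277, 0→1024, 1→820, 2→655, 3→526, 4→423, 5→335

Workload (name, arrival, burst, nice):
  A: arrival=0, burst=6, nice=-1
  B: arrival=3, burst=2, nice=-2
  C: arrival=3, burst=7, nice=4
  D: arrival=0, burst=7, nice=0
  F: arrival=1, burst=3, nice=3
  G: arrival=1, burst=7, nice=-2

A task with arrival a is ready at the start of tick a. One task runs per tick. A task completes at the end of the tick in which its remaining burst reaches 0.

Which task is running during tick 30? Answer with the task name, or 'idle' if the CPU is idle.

t=0: vr[A=0 D=0] → run A
t=1: vr[A=1024/1277 D=0 F=0 G=0] → run D
t=2: vr[A=1024/1277 D=1 F=0 G=0] → run F
t=3: vr[A=1024/1277 B=0 C=0 D=1 F=512/263 G=0] → run B
t=4: vr[A=1024/1277 B=512/793 C=0 D=1 F=512/263 G=0] → run C
t=5: vr[A=1024/1277 B=512/793 C=1024/423 D=1 F=512/263 G=0] → run G
t=6: vr[A=1024/1277 B=512/793 C=1024/423 D=1 F=512/263 G=512/793] → run B
t=7: vr[A=1024/1277 C=1024/423 D=1 F=512/263 G=512/793] → run G
t=8: vr[A=1024/1277 C=1024/423 D=1 F=512/263 G=1024/793] → run A
t=9: vr[A=2048/1277 C=1024/423 D=1 F=512/263 G=1024/793] → run D
t=10: vr[A=2048/1277 C=1024/423 D=2 F=512/263 G=1024/793] → run G
t=11: vr[A=2048/1277 C=1024/423 D=2 F=512/263 G=1536/793] → run A
t=12: vr[A=3072/1277 C=1024/423 D=2 F=512/263 G=1536/793] → run G
t=13: vr[A=3072/1277 C=1024/423 D=2 F=512/263 G=2048/793] → run F
t=14: vr[A=3072/1277 C=1024/423 D=2 F=1024/263 G=2048/793] → run D
t=15: vr[A=3072/1277 C=1024/423 D=3 F=1024/263 G=2048/793] → run A
t=16: vr[A=4096/1277 C=1024/423 D=3 F=1024/263 G=2048/793] → run C
t=17: vr[A=4096/1277 C=2048/423 D=3 F=1024/263 G=2048/793] → run G
t=18: vr[A=4096/1277 C=2048/423 D=3 F=1024/263 G=2560/793] → run D
t=19: vr[A=4096/1277 C=2048/423 D=4 F=1024/263 G=2560/793] → run A
t=20: vr[A=5120/1277 C=2048/423 D=4 F=1024/263 G=2560/793] → run G
t=21: vr[A=5120/1277 C=2048/423 D=4 F=1024/263 G=3072/793] → run G
t=22: vr[A=5120/1277 C=2048/423 D=4 F=1024/263] → run F
t=23: vr[A=5120/1277 C=2048/423 D=4] → run D
t=24: vr[A=5120/1277 C=2048/423 D=5] → run A
t=25: vr[C=2048/423 D=5] → run C
t=26: vr[C=1024/141 D=5] → run D
t=27: vr[C=1024/141 D=6] → run D
t=28: vr[C=1024/141] → run C
t=29: vr[C=4096/423] → run C
t=30: vr[C=5120/423] → run C
t=31: vr[C=2048/141] → run C
t=32: (idle)
t=33: (idle)
t=34: (idle)

running at tick 30 = C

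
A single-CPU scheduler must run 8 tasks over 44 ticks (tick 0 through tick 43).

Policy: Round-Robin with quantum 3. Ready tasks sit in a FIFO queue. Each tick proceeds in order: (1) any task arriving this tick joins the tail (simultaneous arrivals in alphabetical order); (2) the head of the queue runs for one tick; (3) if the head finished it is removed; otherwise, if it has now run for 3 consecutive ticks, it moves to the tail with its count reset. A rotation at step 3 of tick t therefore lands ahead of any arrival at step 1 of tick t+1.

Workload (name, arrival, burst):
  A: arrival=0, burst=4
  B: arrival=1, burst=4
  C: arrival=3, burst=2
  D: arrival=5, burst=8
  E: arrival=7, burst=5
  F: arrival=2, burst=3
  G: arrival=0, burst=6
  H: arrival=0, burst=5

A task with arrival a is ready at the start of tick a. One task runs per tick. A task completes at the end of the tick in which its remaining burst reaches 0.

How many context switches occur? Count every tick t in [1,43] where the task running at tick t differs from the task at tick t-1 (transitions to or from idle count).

context switches = 15

t=0: queue=[A,G,H] q_used=0 → run A
t=1: queue=[A,G,H,B] q_used=1 → run A
t=2: queue=[A,G,H,B,F] q_used=2 → run A
t=3: queue=[G,H,B,F,A,C] q_used=0 → run G
t=4: queue=[G,H,B,F,A,C] q_used=1 → run G
t=5: queue=[G,H,B,F,A,C,D] q_used=2 → run G
t=6: queue=[H,B,F,A,C,D,G] q_used=0 → run H
t=7: queue=[H,B,F,A,C,D,G,E] q_used=1 → run H
t=8: queue=[H,B,F,A,C,D,G,E] q_used=2 → run H
t=9: queue=[B,F,A,C,D,G,E,H] q_used=0 → run B
t=10: queue=[B,F,A,C,D,G,E,H] q_used=1 → run B
t=11: queue=[B,F,A,C,D,G,E,H] q_used=2 → run B
t=12: queue=[F,A,C,D,G,E,H,B] q_used=0 → run F
t=13: queue=[F,A,C,D,G,E,H,B] q_used=1 → run F
t=14: queue=[F,A,C,D,G,E,H,B] q_used=2 → run F
t=15: queue=[A,C,D,G,E,H,B] q_used=0 → run A
t=16: queue=[C,D,G,E,H,B] q_used=0 → run C
t=17: queue=[C,D,G,E,H,B] q_used=1 → run C
t=18: queue=[D,G,E,H,B] q_used=0 → run D
t=19: queue=[D,G,E,H,B] q_used=1 → run D
t=20: queue=[D,G,E,H,B] q_used=2 → run D
t=21: queue=[G,E,H,B,D] q_used=0 → run G
t=22: queue=[G,E,H,B,D] q_used=1 → run G
t=23: queue=[G,E,H,B,D] q_used=2 → run G
t=24: queue=[E,H,B,D] q_used=0 → run E
t=25: queue=[E,H,B,D] q_used=1 → run E
t=26: queue=[E,H,B,D] q_used=2 → run E
t=27: queue=[H,B,D,E] q_used=0 → run H
t=28: queue=[H,B,D,E] q_used=1 → run H
t=29: queue=[B,D,E] q_used=0 → run B
t=30: queue=[D,E] q_used=0 → run D
t=31: queue=[D,E] q_used=1 → run D
t=32: queue=[D,E] q_used=2 → run D
t=33: queue=[E,D] q_used=0 → run E
t=34: queue=[E,D] q_used=1 → run E
t=35: queue=[D] q_used=0 → run D
t=36: queue=[D] q_used=1 → run D
t=37: (idle)
t=38: (idle)
t=39: (idle)
t=40: (idle)
t=41: (idle)
t=42: (idle)
t=43: (idle)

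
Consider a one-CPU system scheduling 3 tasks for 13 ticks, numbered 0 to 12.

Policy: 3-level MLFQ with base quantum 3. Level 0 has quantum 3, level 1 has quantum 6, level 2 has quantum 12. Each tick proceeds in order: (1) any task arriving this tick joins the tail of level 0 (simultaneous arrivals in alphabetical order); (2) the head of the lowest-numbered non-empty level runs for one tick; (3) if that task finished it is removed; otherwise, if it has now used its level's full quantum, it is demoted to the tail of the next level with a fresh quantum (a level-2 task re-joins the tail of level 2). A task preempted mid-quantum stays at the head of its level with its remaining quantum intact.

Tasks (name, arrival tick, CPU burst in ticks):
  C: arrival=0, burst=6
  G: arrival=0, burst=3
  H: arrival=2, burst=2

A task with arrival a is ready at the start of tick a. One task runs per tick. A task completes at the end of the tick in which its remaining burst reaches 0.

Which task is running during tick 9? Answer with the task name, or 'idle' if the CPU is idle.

running at tick 9 = C

t=0: L0/L1/L2 = CG/-/- → run C
t=1: L0/L1/L2 = CG/-/- → run C
t=2: L0/L1/L2 = CGH/-/- → run C
t=3: L0/L1/L2 = GH/C/- → run G
t=4: L0/L1/L2 = GH/C/- → run G
t=5: L0/L1/L2 = GH/C/- → run G
t=6: L0/L1/L2 = H/C/- → run H
t=7: L0/L1/L2 = H/C/- → run H
t=8: L0/L1/L2 = -/C/- → run C
t=9: L0/L1/L2 = -/C/- → run C
t=10: L0/L1/L2 = -/C/- → run C
t=11: (idle)
t=12: (idle)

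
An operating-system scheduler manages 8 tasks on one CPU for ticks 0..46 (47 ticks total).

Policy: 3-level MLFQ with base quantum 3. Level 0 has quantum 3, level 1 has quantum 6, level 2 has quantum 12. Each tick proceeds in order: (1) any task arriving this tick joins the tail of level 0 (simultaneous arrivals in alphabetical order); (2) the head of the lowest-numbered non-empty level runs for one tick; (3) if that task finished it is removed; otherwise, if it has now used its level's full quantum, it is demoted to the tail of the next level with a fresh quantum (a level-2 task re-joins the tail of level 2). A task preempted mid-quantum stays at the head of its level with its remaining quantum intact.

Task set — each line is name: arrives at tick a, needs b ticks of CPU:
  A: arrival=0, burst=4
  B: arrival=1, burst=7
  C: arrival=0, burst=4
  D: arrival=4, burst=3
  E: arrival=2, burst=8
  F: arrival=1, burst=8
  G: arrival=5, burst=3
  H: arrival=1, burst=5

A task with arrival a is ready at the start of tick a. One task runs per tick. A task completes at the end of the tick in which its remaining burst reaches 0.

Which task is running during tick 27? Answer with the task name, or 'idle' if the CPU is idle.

t=0: L0/L1/L2 = AC/-/- → run A
t=1: L0/L1/L2 = ACBFH/-/- → run A
t=2: L0/L1/L2 = ACBFHE/-/- → run A
t=3: L0/L1/L2 = CBFHE/A/- → run C
t=4: L0/L1/L2 = CBFHED/A/- → run C
t=5: L0/L1/L2 = CBFHEDG/A/- → run C
t=6: L0/L1/L2 = BFHEDG/AC/- → run B
t=7: L0/L1/L2 = BFHEDG/AC/- → run B
t=8: L0/L1/L2 = BFHEDG/AC/- → run B
t=9: L0/L1/L2 = FHEDG/ACB/- → run F
t=10: L0/L1/L2 = FHEDG/ACB/- → run F
t=11: L0/L1/L2 = FHEDG/ACB/- → run F
t=12: L0/L1/L2 = HEDG/ACBF/- → run H
t=13: L0/L1/L2 = HEDG/ACBF/- → run H
t=14: L0/L1/L2 = HEDG/ACBF/- → run H
t=15: L0/L1/L2 = EDG/ACBFH/- → run E
t=16: L0/L1/L2 = EDG/ACBFH/- → run E
t=17: L0/L1/L2 = EDG/ACBFH/- → run E
t=18: L0/L1/L2 = DG/ACBFHE/- → run D
t=19: L0/L1/L2 = DG/ACBFHE/- → run D
t=20: L0/L1/L2 = DG/ACBFHE/- → run D
t=21: L0/L1/L2 = G/ACBFHE/- → run G
t=22: L0/L1/L2 = G/ACBFHE/- → run G
t=23: L0/L1/L2 = G/ACBFHE/- → run G
t=24: L0/L1/L2 = -/ACBFHE/- → run A
t=25: L0/L1/L2 = -/CBFHE/- → run C
t=26: L0/L1/L2 = -/BFHE/- → run B
t=27: L0/L1/L2 = -/BFHE/- → run B
t=28: L0/L1/L2 = -/BFHE/- → run B
t=29: L0/L1/L2 = -/BFHE/- → run B
t=30: L0/L1/L2 = -/FHE/- → run F
t=31: L0/L1/L2 = -/FHE/- → run F
t=32: L0/L1/L2 = -/FHE/- → run F
t=33: L0/L1/L2 = -/FHE/- → run F
t=34: L0/L1/L2 = -/FHE/- → run F
t=35: L0/L1/L2 = -/HE/- → run H
t=36: L0/L1/L2 = -/HE/- → run H
t=37: L0/L1/L2 = -/E/- → run E
t=38: L0/L1/L2 = -/E/- → run E
t=39: L0/L1/L2 = -/E/- → run E
t=40: L0/L1/L2 = -/E/- → run E
t=41: L0/L1/L2 = -/E/- → run E
t=42: (idle)
t=43: (idle)
t=44: (idle)
t=45: (idle)
t=46: (idle)

running at tick 27 = B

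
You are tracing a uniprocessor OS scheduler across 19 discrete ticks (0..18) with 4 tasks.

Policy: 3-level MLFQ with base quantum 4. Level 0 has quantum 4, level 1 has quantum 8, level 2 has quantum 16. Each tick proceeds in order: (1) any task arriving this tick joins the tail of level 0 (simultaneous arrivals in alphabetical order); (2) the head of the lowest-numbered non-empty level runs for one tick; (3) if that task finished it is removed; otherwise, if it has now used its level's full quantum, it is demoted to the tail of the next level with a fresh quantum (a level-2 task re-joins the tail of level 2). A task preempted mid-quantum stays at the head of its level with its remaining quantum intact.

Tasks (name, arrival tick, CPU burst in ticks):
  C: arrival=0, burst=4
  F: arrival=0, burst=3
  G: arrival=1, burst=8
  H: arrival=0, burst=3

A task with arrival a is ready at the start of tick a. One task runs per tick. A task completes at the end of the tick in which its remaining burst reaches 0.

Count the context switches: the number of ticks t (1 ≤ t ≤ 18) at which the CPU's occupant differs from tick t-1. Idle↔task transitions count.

context switches = 4

t=0: L0/L1/L2 = CFH/-/- → run C
t=1: L0/L1/L2 = CFHG/-/- → run C
t=2: L0/L1/L2 = CFHG/-/- → run C
t=3: L0/L1/L2 = CFHG/-/- → run C
t=4: L0/L1/L2 = FHG/-/- → run F
t=5: L0/L1/L2 = FHG/-/- → run F
t=6: L0/L1/L2 = FHG/-/- → run F
t=7: L0/L1/L2 = HG/-/- → run H
t=8: L0/L1/L2 = HG/-/- → run H
t=9: L0/L1/L2 = HG/-/- → run H
t=10: L0/L1/L2 = G/-/- → run G
t=11: L0/L1/L2 = G/-/- → run G
t=12: L0/L1/L2 = G/-/- → run G
t=13: L0/L1/L2 = G/-/- → run G
t=14: L0/L1/L2 = -/G/- → run G
t=15: L0/L1/L2 = -/G/- → run G
t=16: L0/L1/L2 = -/G/- → run G
t=17: L0/L1/L2 = -/G/- → run G
t=18: (idle)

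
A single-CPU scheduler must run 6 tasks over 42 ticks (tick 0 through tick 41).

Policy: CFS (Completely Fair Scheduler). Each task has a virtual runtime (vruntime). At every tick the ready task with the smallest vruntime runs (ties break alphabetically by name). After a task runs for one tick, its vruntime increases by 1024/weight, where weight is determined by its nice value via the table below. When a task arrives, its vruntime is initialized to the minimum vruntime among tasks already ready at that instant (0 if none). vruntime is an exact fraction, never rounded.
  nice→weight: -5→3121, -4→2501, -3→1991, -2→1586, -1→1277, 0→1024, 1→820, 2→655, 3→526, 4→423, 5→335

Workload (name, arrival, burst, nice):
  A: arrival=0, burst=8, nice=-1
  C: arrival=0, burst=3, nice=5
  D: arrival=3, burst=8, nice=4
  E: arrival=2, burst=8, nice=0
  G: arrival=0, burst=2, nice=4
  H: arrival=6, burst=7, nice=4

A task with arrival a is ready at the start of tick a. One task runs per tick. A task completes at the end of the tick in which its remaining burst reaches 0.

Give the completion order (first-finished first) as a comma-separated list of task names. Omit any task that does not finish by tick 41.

t=0: vr[A=0 C=0 G=0] → run A
t=1: vr[A=1024/1277 C=0 G=0] → run C
t=2: vr[A=1024/1277 C=1024/335 E=0 G=0] → run E
t=3: vr[A=1024/1277 C=1024/335 D=0 E=1 G=0] → run D
t=4: vr[A=1024/1277 C=1024/335 D=1024/423 E=1 G=0] → run G
t=5: vr[A=1024/1277 C=1024/335 D=1024/423 E=1 G=1024/423] → run A
t=6: vr[A=2048/1277 C=1024/335 D=1024/423 E=1 G=1024/423 H=1] → run E
t=7: vr[A=2048/1277 C=1024/335 D=1024/423 E=2 G=1024/423 H=1] → run H
t=8: vr[A=2048/1277 C=1024/335 D=1024/423 E=2 G=1024/423 H=1447/423] → run A
t=9: vr[A=3072/1277 C=1024/335 D=1024/423 E=2 G=1024/423 H=1447/423] → run E
t=10: vr[A=3072/1277 C=1024/335 D=1024/423 E=3 G=1024/423 H=1447/423] → run A
t=11: vr[A=4096/1277 C=1024/335 D=1024/423 E=3 G=1024/423 H=1447/423] → run D
t=12: vr[A=4096/1277 C=1024/335 D=2048/423 E=3 G=1024/423 H=1447/423] → run G
t=13: vr[A=4096/1277 C=1024/335 D=2048/423 E=3 H=1447/423] → run E
t=14: vr[A=4096/1277 C=1024/335 D=2048/423 E=4 H=1447/423] → run C
t=15: vr[A=4096/1277 C=2048/335 D=2048/423 E=4 H=1447/423] → run A
t=16: vr[A=5120/1277 C=2048/335 D=2048/423 E=4 H=1447/423] → run H
t=17: vr[A=5120/1277 C=2048/335 D=2048/423 E=4 H=2471/423] → run E
t=18: vr[A=5120/1277 C=2048/335 D=2048/423 E=5 H=2471/423] → run A
t=19: vr[A=6144/1277 C=2048/335 D=2048/423 E=5 H=2471/423] → run A
t=20: vr[A=7168/1277 C=2048/335 D=2048/423 E=5 H=2471/423] → run D
t=21: vr[A=7168/1277 C=2048/335 D=1024/141 E=5 H=2471/423] → run E
t=22: vr[A=7168/1277 C=2048/335 D=1024/141 E=6 H=2471/423] → run A
t=23: vr[C=2048/335 D=1024/141 E=6 H=2471/423] → run H
t=24: vr[C=2048/335 D=1024/141 E=6 H=1165/141] → run E
t=25: vr[C=2048/335 D=1024/141 E=7 H=1165/141] → run C
t=26: vr[D=1024/141 E=7 H=1165/141] → run E
t=27: vr[D=1024/141 H=1165/141] → run D
t=28: vr[D=4096/423 H=1165/141] → run H
t=29: vr[D=4096/423 H=4519/423] → run D
t=30: vr[D=5120/423 H=4519/423] → run H
t=31: vr[D=5120/423 H=5543/423] → run D
t=32: vr[D=2048/141 H=5543/423] → run H
t=33: vr[D=2048/141 H=2189/141] → run D
t=34: vr[D=7168/423 H=2189/141] → run H
t=35: vr[D=7168/423] → run D
t=36: (idle)
t=37: (idle)
t=38: (idle)
t=39: (idle)
t=40: (idle)
t=41: (idle)

completion order = G, A, C, E, H, D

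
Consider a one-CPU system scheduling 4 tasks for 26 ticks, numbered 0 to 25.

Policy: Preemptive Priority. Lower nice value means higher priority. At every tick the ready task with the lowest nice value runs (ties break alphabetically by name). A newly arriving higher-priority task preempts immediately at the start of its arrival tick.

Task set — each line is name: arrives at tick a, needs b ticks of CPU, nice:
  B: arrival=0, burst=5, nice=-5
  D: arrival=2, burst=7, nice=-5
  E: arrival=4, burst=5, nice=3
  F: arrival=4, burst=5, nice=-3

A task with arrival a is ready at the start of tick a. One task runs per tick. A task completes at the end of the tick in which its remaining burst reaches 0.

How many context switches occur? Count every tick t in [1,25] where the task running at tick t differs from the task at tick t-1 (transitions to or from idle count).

context switches = 4

t=0: ready={B} → run B
t=1: ready={B} → run B
t=2: ready={B,D} → run B
t=3: ready={B,D} → run B
t=4: ready={B,D,E,F} → run B
t=5: ready={D,E,F} → run D
t=6: ready={D,E,F} → run D
t=7: ready={D,E,F} → run D
t=8: ready={D,E,F} → run D
t=9: ready={D,E,F} → run D
t=10: ready={D,E,F} → run D
t=11: ready={D,E,F} → run D
t=12: ready={E,F} → run F
t=13: ready={E,F} → run F
t=14: ready={E,F} → run F
t=15: ready={E,F} → run F
t=16: ready={E,F} → run F
t=17: ready={E} → run E
t=18: ready={E} → run E
t=19: ready={E} → run E
t=20: ready={E} → run E
t=21: ready={E} → run E
t=22: (idle)
t=23: (idle)
t=24: (idle)
t=25: (idle)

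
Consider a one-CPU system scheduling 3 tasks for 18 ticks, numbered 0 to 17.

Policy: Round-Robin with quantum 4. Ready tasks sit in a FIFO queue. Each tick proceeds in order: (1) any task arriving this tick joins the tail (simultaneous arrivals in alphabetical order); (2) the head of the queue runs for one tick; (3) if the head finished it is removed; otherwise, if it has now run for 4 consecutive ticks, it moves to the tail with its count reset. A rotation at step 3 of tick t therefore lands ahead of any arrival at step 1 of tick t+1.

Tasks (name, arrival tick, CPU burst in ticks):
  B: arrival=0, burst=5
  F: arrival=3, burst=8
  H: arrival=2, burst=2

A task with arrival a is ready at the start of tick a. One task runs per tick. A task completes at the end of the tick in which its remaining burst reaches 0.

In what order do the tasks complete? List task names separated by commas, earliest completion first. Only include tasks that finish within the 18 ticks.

t=0: queue=[B] q_used=0 → run B
t=1: queue=[B] q_used=1 → run B
t=2: queue=[B,H] q_used=2 → run B
t=3: queue=[B,H,F] q_used=3 → run B
t=4: queue=[H,F,B] q_used=0 → run H
t=5: queue=[H,F,B] q_used=1 → run H
t=6: queue=[F,B] q_used=0 → run F
t=7: queue=[F,B] q_used=1 → run F
t=8: queue=[F,B] q_used=2 → run F
t=9: queue=[F,B] q_used=3 → run F
t=10: queue=[B,F] q_used=0 → run B
t=11: queue=[F] q_used=0 → run F
t=12: queue=[F] q_used=1 → run F
t=13: queue=[F] q_used=2 → run F
t=14: queue=[F] q_used=3 → run F
t=15: (idle)
t=16: (idle)
t=17: (idle)

completion order = H, B, F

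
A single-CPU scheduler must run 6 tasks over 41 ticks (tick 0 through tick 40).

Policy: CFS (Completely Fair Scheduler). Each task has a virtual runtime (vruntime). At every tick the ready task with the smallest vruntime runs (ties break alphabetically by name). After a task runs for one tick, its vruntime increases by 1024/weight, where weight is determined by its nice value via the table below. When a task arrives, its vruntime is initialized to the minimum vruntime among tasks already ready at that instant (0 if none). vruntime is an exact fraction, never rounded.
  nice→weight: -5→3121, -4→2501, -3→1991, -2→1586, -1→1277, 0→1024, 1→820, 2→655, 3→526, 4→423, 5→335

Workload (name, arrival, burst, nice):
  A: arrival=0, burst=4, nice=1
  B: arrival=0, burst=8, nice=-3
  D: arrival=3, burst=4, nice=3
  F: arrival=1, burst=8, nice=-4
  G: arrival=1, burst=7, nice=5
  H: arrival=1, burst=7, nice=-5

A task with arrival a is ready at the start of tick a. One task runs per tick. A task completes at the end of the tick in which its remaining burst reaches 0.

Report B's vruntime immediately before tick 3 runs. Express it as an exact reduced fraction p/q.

t=0: vr[A=0 B=0] → run A
t=1: vr[A=256/205 B=0 F=0 G=0 H=0] → run B
t=2: vr[A=256/205 B=1024/1991 F=0 G=0 H=0] → run F
t=3: vr[A=256/205 B=1024/1991 D=0 F=1024/2501 G=0 H=0] → run D
t=4: vr[A=256/205 B=1024/1991 D=512/263 F=1024/2501 G=0 H=0] → run G
t=5: vr[A=256/205 B=1024/1991 D=512/263 F=1024/2501 G=1024/335 H=0] → run H
t=6: vr[A=256/205 B=1024/1991 D=512/263 F=1024/2501 G=1024/335 H=1024/3121] → run H
t=7: vr[A=256/205 B=1024/1991 D=512/263 F=1024/2501 G=1024/335 H=2048/3121] → run F
t=8: vr[A=256/205 B=1024/1991 D=512/263 F=2048/2501 G=1024/335 H=2048/3121] → run B
t=9: vr[A=256/205 B=2048/1991 D=512/263 F=2048/2501 G=1024/335 H=2048/3121] → run H
t=10: vr[A=256/205 B=2048/1991 D=512/263 F=2048/2501 G=1024/335 H=3072/3121] → run F
t=11: vr[A=256/205 B=2048/1991 D=512/263 F=3072/2501 G=1024/335 H=3072/3121] → run H
t=12: vr[A=256/205 B=2048/1991 D=512/263 F=3072/2501 G=1024/335 H=4096/3121] → run B
t=13: vr[A=256/205 B=3072/1991 D=512/263 F=3072/2501 G=1024/335 H=4096/3121] → run F
t=14: vr[A=256/205 B=3072/1991 D=512/263 F=4096/2501 G=1024/335 H=4096/3121] → run A
t=15: vr[A=512/205 B=3072/1991 D=512/263 F=4096/2501 G=1024/335 H=4096/3121] → run H
t=16: vr[A=512/205 B=3072/1991 D=512/263 F=4096/2501 G=1024/335 H=5120/3121] → run B
t=17: vr[A=512/205 B=4096/1991 D=512/263 F=4096/2501 G=1024/335 H=5120/3121] → run F
t=18: vr[A=512/205 B=4096/1991 D=512/263 F=5120/2501 G=1024/335 H=5120/3121] → run H
t=19: vr[A=512/205 B=4096/1991 D=512/263 F=5120/2501 G=1024/335 H=6144/3121] → run D
t=20: vr[A=512/205 B=4096/1991 D=1024/263 F=5120/2501 G=1024/335 H=6144/3121] → run H
t=21: vr[A=512/205 B=4096/1991 D=1024/263 F=5120/2501 G=1024/335] → run F
t=22: vr[A=512/205 B=4096/1991 D=1024/263 F=6144/2501 G=1024/335] → run B
t=23: vr[A=512/205 B=5120/1991 D=1024/263 F=6144/2501 G=1024/335] → run F
t=24: vr[A=512/205 B=5120/1991 D=1024/263 F=7168/2501 G=1024/335] → run A
t=25: vr[A=768/205 B=5120/1991 D=1024/263 F=7168/2501 G=1024/335] → run B
t=26: vr[A=768/205 B=6144/1991 D=1024/263 F=7168/2501 G=1024/335] → run F
t=27: vr[A=768/205 B=6144/1991 D=1024/263 G=1024/335] → run G
t=28: vr[A=768/205 B=6144/1991 D=1024/263 G=2048/335] → run B
t=29: vr[A=768/205 B=7168/1991 D=1024/263 G=2048/335] → run B
t=30: vr[A=768/205 D=1024/263 G=2048/335] → run A
t=31: vr[D=1024/263 G=2048/335] → run D
t=32: vr[D=1536/263 G=2048/335] → run D
t=33: vr[G=2048/335] → run G
t=34: vr[G=3072/335] → run G
t=35: vr[G=4096/335] → run G
t=36: vr[G=1024/67] → run G
t=37: vr[G=6144/335] → run G
t=38: (idle)
t=39: (idle)
t=40: (idle)

vruntime(B, start of tick 3) = 1024/1991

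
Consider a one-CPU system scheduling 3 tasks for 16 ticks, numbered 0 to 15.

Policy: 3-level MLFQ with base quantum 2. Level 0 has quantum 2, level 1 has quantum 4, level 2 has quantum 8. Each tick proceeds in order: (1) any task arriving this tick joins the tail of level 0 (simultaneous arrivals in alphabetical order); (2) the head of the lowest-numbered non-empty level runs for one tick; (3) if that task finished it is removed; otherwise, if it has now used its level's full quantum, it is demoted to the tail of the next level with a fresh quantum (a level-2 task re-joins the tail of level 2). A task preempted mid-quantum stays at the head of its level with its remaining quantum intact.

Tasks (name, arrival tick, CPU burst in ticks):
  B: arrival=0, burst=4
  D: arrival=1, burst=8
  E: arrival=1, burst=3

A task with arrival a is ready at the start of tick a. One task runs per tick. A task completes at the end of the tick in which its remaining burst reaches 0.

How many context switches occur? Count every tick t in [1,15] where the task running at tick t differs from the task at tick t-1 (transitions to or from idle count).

t=0: L0/L1/L2 = B/-/- → run B
t=1: L0/L1/L2 = BDE/-/- → run B
t=2: L0/L1/L2 = DE/B/- → run D
t=3: L0/L1/L2 = DE/B/- → run D
t=4: L0/L1/L2 = E/BD/- → run E
t=5: L0/L1/L2 = E/BD/- → run E
t=6: L0/L1/L2 = -/BDE/- → run B
t=7: L0/L1/L2 = -/BDE/- → run B
t=8: L0/L1/L2 = -/DE/- → run D
t=9: L0/L1/L2 = -/DE/- → run D
t=10: L0/L1/L2 = -/DE/- → run D
t=11: L0/L1/L2 = -/DE/- → run D
t=12: L0/L1/L2 = -/E/D → run E
t=13: L0/L1/L2 = -/-/D → run D
t=14: L0/L1/L2 = -/-/D → run D
t=15: (idle)

context switches = 7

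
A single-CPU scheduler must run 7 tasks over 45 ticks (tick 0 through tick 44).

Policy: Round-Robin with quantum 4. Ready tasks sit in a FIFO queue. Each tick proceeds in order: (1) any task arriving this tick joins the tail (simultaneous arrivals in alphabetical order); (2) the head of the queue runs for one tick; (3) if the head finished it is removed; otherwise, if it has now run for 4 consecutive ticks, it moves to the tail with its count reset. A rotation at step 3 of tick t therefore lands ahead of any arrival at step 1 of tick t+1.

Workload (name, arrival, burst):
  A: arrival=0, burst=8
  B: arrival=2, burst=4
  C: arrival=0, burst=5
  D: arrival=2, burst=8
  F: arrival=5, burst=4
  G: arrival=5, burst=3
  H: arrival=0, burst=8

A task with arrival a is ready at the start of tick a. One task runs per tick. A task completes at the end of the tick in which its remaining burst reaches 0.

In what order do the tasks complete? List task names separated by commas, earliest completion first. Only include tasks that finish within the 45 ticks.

completion order = B, A, F, G, C, H, D

t=0: queue=[A,C,H] q_used=0 → run A
t=1: queue=[A,C,H] q_used=1 → run A
t=2: queue=[A,C,H,B,D] q_used=2 → run A
t=3: queue=[A,C,H,B,D] q_used=3 → run A
t=4: queue=[C,H,B,D,A] q_used=0 → run C
t=5: queue=[C,H,B,D,A,F,G] q_used=1 → run C
t=6: queue=[C,H,B,D,A,F,G] q_used=2 → run C
t=7: queue=[C,H,B,D,A,F,G] q_used=3 → run C
t=8: queue=[H,B,D,A,F,G,C] q_used=0 → run H
t=9: queue=[H,B,D,A,F,G,C] q_used=1 → run H
t=10: queue=[H,B,D,A,F,G,C] q_used=2 → run H
t=11: queue=[H,B,D,A,F,G,C] q_used=3 → run H
t=12: queue=[B,D,A,F,G,C,H] q_used=0 → run B
t=13: queue=[B,D,A,F,G,C,H] q_used=1 → run B
t=14: queue=[B,D,A,F,G,C,H] q_used=2 → run B
t=15: queue=[B,D,A,F,G,C,H] q_used=3 → run B
t=16: queue=[D,A,F,G,C,H] q_used=0 → run D
t=17: queue=[D,A,F,G,C,H] q_used=1 → run D
t=18: queue=[D,A,F,G,C,H] q_used=2 → run D
t=19: queue=[D,A,F,G,C,H] q_used=3 → run D
t=20: queue=[A,F,G,C,H,D] q_used=0 → run A
t=21: queue=[A,F,G,C,H,D] q_used=1 → run A
t=22: queue=[A,F,G,C,H,D] q_used=2 → run A
t=23: queue=[A,F,G,C,H,D] q_used=3 → run A
t=24: queue=[F,G,C,H,D] q_used=0 → run F
t=25: queue=[F,G,C,H,D] q_used=1 → run F
t=26: queue=[F,G,C,H,D] q_used=2 → run F
t=27: queue=[F,G,C,H,D] q_used=3 → run F
t=28: queue=[G,C,H,D] q_used=0 → run G
t=29: queue=[G,C,H,D] q_used=1 → run G
t=30: queue=[G,C,H,D] q_used=2 → run G
t=31: queue=[C,H,D] q_used=0 → run C
t=32: queue=[H,D] q_used=0 → run H
t=33: queue=[H,D] q_used=1 → run H
t=34: queue=[H,D] q_used=2 → run H
t=35: queue=[H,D] q_used=3 → run H
t=36: queue=[D] q_used=0 → run D
t=37: queue=[D] q_used=1 → run D
t=38: queue=[D] q_used=2 → run D
t=39: queue=[D] q_used=3 → run D
t=40: (idle)
t=41: (idle)
t=42: (idle)
t=43: (idle)
t=44: (idle)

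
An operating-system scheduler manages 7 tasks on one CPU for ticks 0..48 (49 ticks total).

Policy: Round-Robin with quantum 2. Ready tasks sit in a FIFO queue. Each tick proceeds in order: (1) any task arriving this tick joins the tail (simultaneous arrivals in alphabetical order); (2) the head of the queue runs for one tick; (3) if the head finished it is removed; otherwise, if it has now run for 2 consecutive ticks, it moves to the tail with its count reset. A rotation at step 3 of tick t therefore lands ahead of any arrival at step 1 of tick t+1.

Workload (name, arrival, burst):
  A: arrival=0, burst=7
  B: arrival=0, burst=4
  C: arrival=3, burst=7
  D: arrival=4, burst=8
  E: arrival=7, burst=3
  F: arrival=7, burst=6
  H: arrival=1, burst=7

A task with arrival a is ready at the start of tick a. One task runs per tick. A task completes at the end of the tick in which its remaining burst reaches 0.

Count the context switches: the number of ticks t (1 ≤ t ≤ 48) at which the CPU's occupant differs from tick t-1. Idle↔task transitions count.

context switches = 23

t=0: queue=[A,B] q_used=0 → run A
t=1: queue=[A,B,H] q_used=1 → run A
t=2: queue=[B,H,A] q_used=0 → run B
t=3: queue=[B,H,A,C] q_used=1 → run B
t=4: queue=[H,A,C,B,D] q_used=0 → run H
t=5: queue=[H,A,C,B,D] q_used=1 → run H
t=6: queue=[A,C,B,D,H] q_used=0 → run A
t=7: queue=[A,C,B,D,H,E,F] q_used=1 → run A
t=8: queue=[C,B,D,H,E,F,A] q_used=0 → run C
t=9: queue=[C,B,D,H,E,F,A] q_used=1 → run C
t=10: queue=[B,D,H,E,F,A,C] q_used=0 → run B
t=11: queue=[B,D,H,E,F,A,C] q_used=1 → run B
t=12: queue=[D,H,E,F,A,C] q_used=0 → run D
t=13: queue=[D,H,E,F,A,C] q_used=1 → run D
t=14: queue=[H,E,F,A,C,D] q_used=0 → run H
t=15: queue=[H,E,F,A,C,D] q_used=1 → run H
t=16: queue=[E,F,A,C,D,H] q_used=0 → run E
t=17: queue=[E,F,A,C,D,H] q_used=1 → run E
t=18: queue=[F,A,C,D,H,E] q_used=0 → run F
t=19: queue=[F,A,C,D,H,E] q_used=1 → run F
t=20: queue=[A,C,D,H,E,F] q_used=0 → run A
t=21: queue=[A,C,D,H,E,F] q_used=1 → run A
t=22: queue=[C,D,H,E,F,A] q_used=0 → run C
t=23: queue=[C,D,H,E,F,A] q_used=1 → run C
t=24: queue=[D,H,E,F,A,C] q_used=0 → run D
t=25: queue=[D,H,E,F,A,C] q_used=1 → run D
t=26: queue=[H,E,F,A,C,D] q_used=0 → run H
t=27: queue=[H,E,F,A,C,D] q_used=1 → run H
t=28: queue=[E,F,A,C,D,H] q_used=0 → run E
t=29: queue=[F,A,C,D,H] q_used=0 → run F
t=30: queue=[F,A,C,D,H] q_used=1 → run F
t=31: queue=[A,C,D,H,F] q_used=0 → run A
t=32: queue=[C,D,H,F] q_used=0 → run C
t=33: queue=[C,D,H,F] q_used=1 → run C
t=34: queue=[D,H,F,C] q_used=0 → run D
t=35: queue=[D,H,F,C] q_used=1 → run D
t=36: queue=[H,F,C,D] q_used=0 → run H
t=37: queue=[F,C,D] q_used=0 → run F
t=38: queue=[F,C,D] q_used=1 → run F
t=39: queue=[C,D] q_used=0 → run C
t=40: queue=[D] q_used=0 → run D
t=41: queue=[D] q_used=1 → run D
t=42: (idle)
t=43: (idle)
t=44: (idle)
t=45: (idle)
t=46: (idle)
t=47: (idle)
t=48: (idle)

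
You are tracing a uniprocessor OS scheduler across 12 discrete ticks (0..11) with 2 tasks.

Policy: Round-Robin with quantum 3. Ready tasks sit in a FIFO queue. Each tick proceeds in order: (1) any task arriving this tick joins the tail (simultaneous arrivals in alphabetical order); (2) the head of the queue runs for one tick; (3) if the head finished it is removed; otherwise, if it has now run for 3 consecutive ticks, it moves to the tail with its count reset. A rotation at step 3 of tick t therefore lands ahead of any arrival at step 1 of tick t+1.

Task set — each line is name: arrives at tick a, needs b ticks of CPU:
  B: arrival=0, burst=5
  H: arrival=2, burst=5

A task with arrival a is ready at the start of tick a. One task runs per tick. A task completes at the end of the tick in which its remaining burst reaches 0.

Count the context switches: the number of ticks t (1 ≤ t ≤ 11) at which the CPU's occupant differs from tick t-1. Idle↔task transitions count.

t=0: queue=[B] q_used=0 → run B
t=1: queue=[B] q_used=1 → run B
t=2: queue=[B,H] q_used=2 → run B
t=3: queue=[H,B] q_used=0 → run H
t=4: queue=[H,B] q_used=1 → run H
t=5: queue=[H,B] q_used=2 → run H
t=6: queue=[B,H] q_used=0 → run B
t=7: queue=[B,H] q_used=1 → run B
t=8: queue=[H] q_used=0 → run H
t=9: queue=[H] q_used=1 → run H
t=10: (idle)
t=11: (idle)

context switches = 4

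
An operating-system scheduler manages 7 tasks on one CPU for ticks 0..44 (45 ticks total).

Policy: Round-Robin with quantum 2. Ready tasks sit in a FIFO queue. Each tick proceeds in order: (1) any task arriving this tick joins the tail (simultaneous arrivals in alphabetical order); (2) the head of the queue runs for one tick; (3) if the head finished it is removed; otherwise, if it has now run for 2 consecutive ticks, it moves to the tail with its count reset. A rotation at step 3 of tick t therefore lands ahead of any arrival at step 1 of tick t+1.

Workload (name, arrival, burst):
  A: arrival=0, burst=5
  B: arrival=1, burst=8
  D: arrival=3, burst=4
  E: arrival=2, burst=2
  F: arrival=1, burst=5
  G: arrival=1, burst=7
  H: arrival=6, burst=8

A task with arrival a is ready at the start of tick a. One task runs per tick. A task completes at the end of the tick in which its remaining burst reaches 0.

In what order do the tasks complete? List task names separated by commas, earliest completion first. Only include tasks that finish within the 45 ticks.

completion order = E, A, D, F, B, G, H

t=0: queue=[A] q_used=0 → run A
t=1: queue=[A,B,F,G] q_used=1 → run A
t=2: queue=[B,F,G,A,E] q_used=0 → run B
t=3: queue=[B,F,G,A,E,D] q_used=1 → run B
t=4: queue=[F,G,A,E,D,B] q_used=0 → run F
t=5: queue=[F,G,A,E,D,B] q_used=1 → run F
t=6: queue=[G,A,E,D,B,F,H] q_used=0 → run G
t=7: queue=[G,A,E,D,B,F,H] q_used=1 → run G
t=8: queue=[A,E,D,B,F,H,G] q_used=0 → run A
t=9: queue=[A,E,D,B,F,H,G] q_used=1 → run A
t=10: queue=[E,D,B,F,H,G,A] q_used=0 → run E
t=11: queue=[E,D,B,F,H,G,A] q_used=1 → run E
t=12: queue=[D,B,F,H,G,A] q_used=0 → run D
t=13: queue=[D,B,F,H,G,A] q_used=1 → run D
t=14: queue=[B,F,H,G,A,D] q_used=0 → run B
t=15: queue=[B,F,H,G,A,D] q_used=1 → run B
t=16: queue=[F,H,G,A,D,B] q_used=0 → run F
t=17: queue=[F,H,G,A,D,B] q_used=1 → run F
t=18: queue=[H,G,A,D,B,F] q_used=0 → run H
t=19: queue=[H,G,A,D,B,F] q_used=1 → run H
t=20: queue=[G,A,D,B,F,H] q_used=0 → run G
t=21: queue=[G,A,D,B,F,H] q_used=1 → run G
t=22: queue=[A,D,B,F,H,G] q_used=0 → run A
t=23: queue=[D,B,F,H,G] q_used=0 → run D
t=24: queue=[D,B,F,H,G] q_used=1 → run D
t=25: queue=[B,F,H,G] q_used=0 → run B
t=26: queue=[B,F,H,G] q_used=1 → run B
t=27: queue=[F,H,G,B] q_used=0 → run F
t=28: queue=[H,G,B] q_used=0 → run H
t=29: queue=[H,G,B] q_used=1 → run H
t=30: queue=[G,B,H] q_used=0 → run G
t=31: queue=[G,B,H] q_used=1 → run G
t=32: queue=[B,H,G] q_used=0 → run B
t=33: queue=[B,H,G] q_used=1 → run B
t=34: queue=[H,G] q_used=0 → run H
t=35: queue=[H,G] q_used=1 → run H
t=36: queue=[G,H] q_used=0 → run G
t=37: queue=[H] q_used=0 → run H
t=38: queue=[H] q_used=1 → run H
t=39: (idle)
t=40: (idle)
t=41: (idle)
t=42: (idle)
t=43: (idle)
t=44: (idle)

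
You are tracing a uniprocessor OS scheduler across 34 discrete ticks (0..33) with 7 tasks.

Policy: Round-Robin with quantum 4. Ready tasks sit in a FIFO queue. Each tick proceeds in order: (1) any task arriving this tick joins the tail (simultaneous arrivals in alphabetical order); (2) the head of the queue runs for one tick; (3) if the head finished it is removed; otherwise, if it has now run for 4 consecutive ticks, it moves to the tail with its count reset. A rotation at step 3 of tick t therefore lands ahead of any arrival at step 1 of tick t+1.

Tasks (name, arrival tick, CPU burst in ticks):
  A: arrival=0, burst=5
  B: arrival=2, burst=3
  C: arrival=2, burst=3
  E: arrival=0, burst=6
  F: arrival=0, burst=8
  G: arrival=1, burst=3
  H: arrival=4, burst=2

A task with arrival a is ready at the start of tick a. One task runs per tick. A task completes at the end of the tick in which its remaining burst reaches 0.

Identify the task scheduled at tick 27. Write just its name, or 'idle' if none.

running at tick 27 = F

t=0: queue=[A,E,F] q_used=0 → run A
t=1: queue=[A,E,F,G] q_used=1 → run A
t=2: queue=[A,E,F,G,B,C] q_used=2 → run A
t=3: queue=[A,E,F,G,B,C] q_used=3 → run A
t=4: queue=[E,F,G,B,C,A,H] q_used=0 → run E
t=5: queue=[E,F,G,B,C,A,H] q_used=1 → run E
t=6: queue=[E,F,G,B,C,A,H] q_used=2 → run E
t=7: queue=[E,F,G,B,C,A,H] q_used=3 → run E
t=8: queue=[F,G,B,C,A,H,E] q_used=0 → run F
t=9: queue=[F,G,B,C,A,H,E] q_used=1 → run F
t=10: queue=[F,G,B,C,A,H,E] q_used=2 → run F
t=11: queue=[F,G,B,C,A,H,E] q_used=3 → run F
t=12: queue=[G,B,C,A,H,E,F] q_used=0 → run G
t=13: queue=[G,B,C,A,H,E,F] q_used=1 → run G
t=14: queue=[G,B,C,A,H,E,F] q_used=2 → run G
t=15: queue=[B,C,A,H,E,F] q_used=0 → run B
t=16: queue=[B,C,A,H,E,F] q_used=1 → run B
t=17: queue=[B,C,A,H,E,F] q_used=2 → run B
t=18: queue=[C,A,H,E,F] q_used=0 → run C
t=19: queue=[C,A,H,E,F] q_used=1 → run C
t=20: queue=[C,A,H,E,F] q_used=2 → run C
t=21: queue=[A,H,E,F] q_used=0 → run A
t=22: queue=[H,E,F] q_used=0 → run H
t=23: queue=[H,E,F] q_used=1 → run H
t=24: queue=[E,F] q_used=0 → run E
t=25: queue=[E,F] q_used=1 → run E
t=26: queue=[F] q_used=0 → run F
t=27: queue=[F] q_used=1 → run F
t=28: queue=[F] q_used=2 → run F
t=29: queue=[F] q_used=3 → run F
t=30: (idle)
t=31: (idle)
t=32: (idle)
t=33: (idle)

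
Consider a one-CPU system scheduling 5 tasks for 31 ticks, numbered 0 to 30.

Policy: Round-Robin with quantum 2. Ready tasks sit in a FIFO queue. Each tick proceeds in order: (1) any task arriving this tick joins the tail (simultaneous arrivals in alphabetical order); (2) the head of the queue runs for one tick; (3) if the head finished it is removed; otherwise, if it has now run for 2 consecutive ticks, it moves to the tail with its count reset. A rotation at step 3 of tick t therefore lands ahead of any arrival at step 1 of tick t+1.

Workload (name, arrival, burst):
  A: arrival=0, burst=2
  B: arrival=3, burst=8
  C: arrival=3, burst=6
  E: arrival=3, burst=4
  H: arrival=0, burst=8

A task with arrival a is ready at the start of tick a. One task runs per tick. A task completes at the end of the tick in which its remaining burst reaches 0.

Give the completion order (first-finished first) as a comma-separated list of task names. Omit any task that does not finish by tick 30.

completion order = A, E, C, H, B

t=0: queue=[A,H] q_used=0 → run A
t=1: queue=[A,H] q_used=1 → run A
t=2: queue=[H] q_used=0 → run H
t=3: queue=[H,B,C,E] q_used=1 → run H
t=4: queue=[B,C,E,H] q_used=0 → run B
t=5: queue=[B,C,E,H] q_used=1 → run B
t=6: queue=[C,E,H,B] q_used=0 → run C
t=7: queue=[C,E,H,B] q_used=1 → run C
t=8: queue=[E,H,B,C] q_used=0 → run E
t=9: queue=[E,H,B,C] q_used=1 → run E
t=10: queue=[H,B,C,E] q_used=0 → run H
t=11: queue=[H,B,C,E] q_used=1 → run H
t=12: queue=[B,C,E,H] q_used=0 → run B
t=13: queue=[B,C,E,H] q_used=1 → run B
t=14: queue=[C,E,H,B] q_used=0 → run C
t=15: queue=[C,E,H,B] q_used=1 → run C
t=16: queue=[E,H,B,C] q_used=0 → run E
t=17: queue=[E,H,B,C] q_used=1 → run E
t=18: queue=[H,B,C] q_used=0 → run H
t=19: queue=[H,B,C] q_used=1 → run H
t=20: queue=[B,C,H] q_used=0 → run B
t=21: queue=[B,C,H] q_used=1 → run B
t=22: queue=[C,H,B] q_used=0 → run C
t=23: queue=[C,H,B] q_used=1 → run C
t=24: queue=[H,B] q_used=0 → run H
t=25: queue=[H,B] q_used=1 → run H
t=26: queue=[B] q_used=0 → run B
t=27: queue=[B] q_used=1 → run B
t=28: (idle)
t=29: (idle)
t=30: (idle)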